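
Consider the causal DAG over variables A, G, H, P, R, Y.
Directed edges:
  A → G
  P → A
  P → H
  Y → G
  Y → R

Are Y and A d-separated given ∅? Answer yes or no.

Bayes-Ball from Y | ∅ reaches {G,R}.
A ∉ reach(Y|∅) ⇒ Y ⊥ A | ∅.

Yes — Y ⊥ A | ∅.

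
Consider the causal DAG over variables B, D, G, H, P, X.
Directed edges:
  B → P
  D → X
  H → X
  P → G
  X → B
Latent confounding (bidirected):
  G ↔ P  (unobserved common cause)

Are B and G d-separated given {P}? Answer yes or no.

No — B and G are d-connected given {P}.

Bayes-Ball from B | {P} reaches {D,G,H,X}.
G ∈ reach(B|{P}) ⇒ B ⊥̸ G | {P}.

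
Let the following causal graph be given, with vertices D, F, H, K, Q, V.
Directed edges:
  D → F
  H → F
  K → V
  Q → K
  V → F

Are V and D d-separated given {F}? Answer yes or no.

Bayes-Ball from V | {F} reaches {D,H,K,Q}.
D ∈ reach(V|{F}) ⇒ V ⊥̸ D | {F}.

No — V and D are d-connected given {F}.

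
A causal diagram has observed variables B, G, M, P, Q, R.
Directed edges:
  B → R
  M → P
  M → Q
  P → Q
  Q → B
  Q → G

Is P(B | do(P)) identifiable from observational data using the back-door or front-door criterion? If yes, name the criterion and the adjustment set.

P(B|do(P)): backdoor, adjust for {M}.

desc(P)\{P}={B,G,Q,R}; candidates ⊆ {M}.
size 0: {}; under {} P still reaches {B,G,M,Q,R} ∋ B.
{M}: P⊥B given {M} in G with P→· removed — back-door holds.
P(B|do(P)) = Σ_{M} P(B|P,M)·P(M).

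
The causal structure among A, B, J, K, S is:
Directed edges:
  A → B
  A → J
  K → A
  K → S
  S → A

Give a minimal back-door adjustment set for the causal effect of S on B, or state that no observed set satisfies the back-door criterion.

desc(S)\{S}={A,B,J}; candidates ⊆ {K}.
size 0: {}; under {} S still reaches {A,B,J,K} ∋ B.
{K}: S⊥B given {K} in G with S→· removed — back-door holds.

S→B: minimal back-door set {K}.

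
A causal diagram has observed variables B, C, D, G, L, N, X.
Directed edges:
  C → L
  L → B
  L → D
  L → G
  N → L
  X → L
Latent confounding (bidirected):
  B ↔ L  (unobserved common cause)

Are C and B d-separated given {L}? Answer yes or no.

Bayes-Ball from C | {L} reaches {B,N,X}.
B ∈ reach(C|{L}) ⇒ C ⊥̸ B | {L}.

No — C and B are d-connected given {L}.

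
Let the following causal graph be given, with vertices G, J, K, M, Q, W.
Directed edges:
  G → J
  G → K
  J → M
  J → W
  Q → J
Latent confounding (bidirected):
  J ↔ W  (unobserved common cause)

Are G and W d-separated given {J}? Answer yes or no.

Bayes-Ball from G | {J} reaches {K,Q,W}.
W ∈ reach(G|{J}) ⇒ G ⊥̸ W | {J}.

No — G and W are d-connected given {J}.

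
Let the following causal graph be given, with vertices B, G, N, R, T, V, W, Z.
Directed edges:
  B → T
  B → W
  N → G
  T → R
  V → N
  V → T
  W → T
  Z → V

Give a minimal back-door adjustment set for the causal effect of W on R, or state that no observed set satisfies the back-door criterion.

W→R: minimal back-door set {B}.

desc(W)\{W}={R,T}; candidates ⊆ {B,G,N,V,Z}.
size 0: {}; under {} W still reaches {B,R,T} ∋ R.
{B}: W⊥R given {B} in G with W→· removed — back-door holds.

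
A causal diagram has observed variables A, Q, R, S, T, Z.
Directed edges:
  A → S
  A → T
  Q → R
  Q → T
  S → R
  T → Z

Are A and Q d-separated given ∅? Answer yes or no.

Yes — A ⊥ Q | ∅.

Bayes-Ball from A | ∅ reaches {R,S,T,Z}.
Q ∉ reach(A|∅) ⇒ A ⊥ Q | ∅.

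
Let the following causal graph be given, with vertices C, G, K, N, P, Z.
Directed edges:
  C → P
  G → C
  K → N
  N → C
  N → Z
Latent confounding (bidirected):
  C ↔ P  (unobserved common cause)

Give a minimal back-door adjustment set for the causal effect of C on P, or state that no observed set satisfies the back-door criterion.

desc(C)\{C}={P}; candidates ⊆ {G,K,N,Z}.
C↔P: latent back-door arc(s) into C.
size 0: {}; under {} C still reaches {G,K,N,P,Z} ∋ P.
size 1: {G}, {K}, {N} …(+1); under {G} C still reaches {K,N,P,Z} ∋ P.
size 2: {G,K}, {G,N}, {G,Z} …(+3); under {G,K} C still reaches {N,P,Z} ∋ P.
C↔P cannot be blocked by any observed set — no back-door set.

C→P: no observed back-door set.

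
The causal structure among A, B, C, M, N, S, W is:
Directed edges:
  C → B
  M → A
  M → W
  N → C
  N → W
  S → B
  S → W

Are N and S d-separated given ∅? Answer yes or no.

Yes — N ⊥ S | ∅.

Bayes-Ball from N | ∅ reaches {B,C,W}.
S ∉ reach(N|∅) ⇒ N ⊥ S | ∅.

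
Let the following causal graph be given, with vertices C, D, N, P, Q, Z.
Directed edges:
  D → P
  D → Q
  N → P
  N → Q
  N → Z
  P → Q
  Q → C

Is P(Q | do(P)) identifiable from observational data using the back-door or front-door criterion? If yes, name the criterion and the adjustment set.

P(Q|do(P)): backdoor, adjust for {D, N}.

desc(P)\{P}={C,Q}; candidates ⊆ {D,N,Z}.
size 0: {}; under {} P still reaches {C,D,N,Q,Z} ∋ Q.
size 1: {D}, {N}, {Z}; under {D} P still reaches {C,N,Q,Z} ∋ Q.
{D,N}: P⊥Q given {D,N} in G with P→· removed — back-door holds.
P(Q|do(P)) = Σ_{D,N} P(Q|P,D,N)·P(D,N).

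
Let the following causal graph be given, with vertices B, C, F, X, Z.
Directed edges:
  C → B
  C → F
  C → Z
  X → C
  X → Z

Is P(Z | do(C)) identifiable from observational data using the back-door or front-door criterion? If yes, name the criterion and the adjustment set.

P(Z|do(C)): backdoor, adjust for {X}.

desc(C)\{C}={B,F,Z}; candidates ⊆ {X}.
size 0: {}; under {} C still reaches {X,Z} ∋ Z.
{X}: C⊥Z given {X} in G with C→· removed — back-door holds.
P(Z|do(C)) = Σ_{X} P(Z|C,X)·P(X).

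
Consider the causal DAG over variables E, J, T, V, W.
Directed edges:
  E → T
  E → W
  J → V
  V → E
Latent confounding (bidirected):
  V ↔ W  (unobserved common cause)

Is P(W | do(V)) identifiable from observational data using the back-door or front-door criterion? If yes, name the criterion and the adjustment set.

P(W|do(V)): frontdoor, adjust for {E}.

desc(V)\{V}={E,T,W}; candidates ⊆ {J}.
V↔W: latent back-door arc(s) into V.
size 0: {}; under {} V still reaches {J,W} ∋ W.
size 1: {J}; under {J} V still reaches {W} ∋ W.
V↔W cannot be blocked by any observed set — no back-door set.
{E}: (i) intercepts every directed V→W path; (ii) no back-door V→{E}; (iii) {V} blocks every back-door {E}→W. Front-door holds.
P(W|do(V)) = Σ_{E} P(E|V) Σ_{V'} P(W|E,V')P(V').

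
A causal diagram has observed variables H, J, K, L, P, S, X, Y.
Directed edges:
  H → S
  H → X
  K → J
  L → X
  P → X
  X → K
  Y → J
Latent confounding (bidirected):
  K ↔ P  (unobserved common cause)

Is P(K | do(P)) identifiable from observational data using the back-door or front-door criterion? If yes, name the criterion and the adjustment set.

desc(P)\{P}={J,K,X}; candidates ⊆ {H,L,S,Y}.
P↔K: latent back-door arc(s) into P.
size 0: {}; under {} P still reaches {J,K} ∋ K.
size 1: {H}, {L}, {S} …(+1); under {H} P still reaches {J,K} ∋ K.
size 2: {H,L}, {H,S}, {H,Y} …(+3); under {H,L} P still reaches {J,K} ∋ K.
P↔K cannot be blocked by any observed set — no back-door set.
{X}: (i) intercepts every directed P→K path; (ii) no back-door P→{X}; (iii) {P} blocks every back-door {X}→K. Front-door holds.
P(K|do(P)) = Σ_{X} P(X|P) Σ_{P'} P(K|X,P')P(P').

P(K|do(P)): frontdoor, adjust for {X}.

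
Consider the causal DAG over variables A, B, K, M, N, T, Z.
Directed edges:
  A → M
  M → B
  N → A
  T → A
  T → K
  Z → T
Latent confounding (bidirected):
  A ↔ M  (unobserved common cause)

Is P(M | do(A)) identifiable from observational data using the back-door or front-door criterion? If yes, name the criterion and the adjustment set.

P(M|do(A)): not identifiable (no BD/FD set).

desc(A)\{A}={B,M}; candidates ⊆ {K,N,T,Z}.
A↔M: latent back-door arc(s) into A.
size 0: {}; under {} A still reaches {B,K,M,N,T,Z} ∋ M.
size 1: {K}, {N}, {T} …(+1); under {K} A still reaches {B,M,N,T,Z} ∋ M.
size 2: {K,N}, {K,T}, {K,Z} …(+3); under {K,N} A still reaches {B,M,T,Z} ∋ M.
A↔M cannot be blocked by any observed set — no back-door set.
No mediator lies on a directed A→…→M path.
Neither criterion identifies P(M|do(A)) in this graph.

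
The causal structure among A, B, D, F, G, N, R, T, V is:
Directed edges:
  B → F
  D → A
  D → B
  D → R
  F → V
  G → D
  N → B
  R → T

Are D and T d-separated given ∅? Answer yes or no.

Bayes-Ball from D | ∅ reaches {A,B,F,G,R,T,V}.
T ∈ reach(D|∅) ⇒ D ⊥̸ T | ∅.

No — D and T are d-connected given ∅.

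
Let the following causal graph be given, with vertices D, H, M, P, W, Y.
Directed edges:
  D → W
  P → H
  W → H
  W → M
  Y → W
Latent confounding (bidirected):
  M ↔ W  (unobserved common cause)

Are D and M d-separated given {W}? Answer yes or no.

No — D and M are d-connected given {W}.

Bayes-Ball from D | {W} reaches {M,Y}.
M ∈ reach(D|{W}) ⇒ D ⊥̸ M | {W}.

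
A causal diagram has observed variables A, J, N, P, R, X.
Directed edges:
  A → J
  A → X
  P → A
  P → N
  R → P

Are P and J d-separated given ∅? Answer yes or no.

Bayes-Ball from P | ∅ reaches {A,J,N,R,X}.
J ∈ reach(P|∅) ⇒ P ⊥̸ J | ∅.

No — P and J are d-connected given ∅.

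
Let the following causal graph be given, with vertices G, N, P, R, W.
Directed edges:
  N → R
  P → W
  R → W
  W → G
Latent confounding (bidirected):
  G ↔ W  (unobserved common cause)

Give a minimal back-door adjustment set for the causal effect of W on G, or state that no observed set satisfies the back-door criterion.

W→G: no observed back-door set.

desc(W)\{W}={G}; candidates ⊆ {N,P,R}.
W↔G: latent back-door arc(s) into W.
size 0: {}; under {} W still reaches {G,N,P,R} ∋ G.
size 1: {N}, {P}, {R}; under {N} W still reaches {G,P,R} ∋ G.
size 2: {N,P}, {N,R}, {P,R}; under {N,P} W still reaches {G,R} ∋ G.
W↔G cannot be blocked by any observed set — no back-door set.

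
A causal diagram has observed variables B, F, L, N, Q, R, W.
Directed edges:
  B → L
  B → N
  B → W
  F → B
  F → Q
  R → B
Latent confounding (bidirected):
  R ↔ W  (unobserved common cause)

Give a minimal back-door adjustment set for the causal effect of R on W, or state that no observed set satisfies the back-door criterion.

desc(R)\{R}={B,L,N,W}; candidates ⊆ {F,Q}.
R↔W: latent back-door arc(s) into R.
size 0: {}; under {} R still reaches {W} ∋ W.
size 1: {F}, {Q}; under {F} R still reaches {W} ∋ W.
size 2: {F,Q}; under {F,Q} R still reaches {W} ∋ W.
R↔W cannot be blocked by any observed set — no back-door set.

R→W: no observed back-door set.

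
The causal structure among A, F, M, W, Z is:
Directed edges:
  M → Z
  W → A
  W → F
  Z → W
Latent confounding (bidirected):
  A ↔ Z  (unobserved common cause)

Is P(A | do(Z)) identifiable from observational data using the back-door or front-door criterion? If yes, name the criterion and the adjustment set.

P(A|do(Z)): frontdoor, adjust for {W}.

desc(Z)\{Z}={A,F,W}; candidates ⊆ {M}.
Z↔A: latent back-door arc(s) into Z.
size 0: {}; under {} Z still reaches {A,M} ∋ A.
size 1: {M}; under {M} Z still reaches {A} ∋ A.
Z↔A cannot be blocked by any observed set — no back-door set.
{W}: (i) intercepts every directed Z→A path; (ii) no back-door Z→{W}; (iii) {Z} blocks every back-door {W}→A. Front-door holds.
P(A|do(Z)) = Σ_{W} P(W|Z) Σ_{Z'} P(A|W,Z')P(Z').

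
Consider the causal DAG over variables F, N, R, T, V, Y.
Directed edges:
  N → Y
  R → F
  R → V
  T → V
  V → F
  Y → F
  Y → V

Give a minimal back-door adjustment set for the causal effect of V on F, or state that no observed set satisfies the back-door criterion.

V→F: minimal back-door set {R, Y}.

desc(V)\{V}={F}; candidates ⊆ {N,R,T,Y}.
size 0: {}; under {} V still reaches {F,N,R,T,Y} ∋ F.
size 1: {N}, {R}, {T} …(+1); under {N} V still reaches {F,R,T,Y} ∋ F.
{R,Y}: V⊥F given {R,Y} in G with V→· removed — back-door holds.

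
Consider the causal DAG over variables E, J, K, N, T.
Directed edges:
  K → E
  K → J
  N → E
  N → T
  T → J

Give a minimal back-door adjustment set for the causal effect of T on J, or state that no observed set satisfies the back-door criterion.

desc(T)\{T}={J}; candidates ⊆ {E,K,N}.
∅: T⊥J given ∅ in G with T→· removed — back-door holds.

T→J: minimal back-door set ∅.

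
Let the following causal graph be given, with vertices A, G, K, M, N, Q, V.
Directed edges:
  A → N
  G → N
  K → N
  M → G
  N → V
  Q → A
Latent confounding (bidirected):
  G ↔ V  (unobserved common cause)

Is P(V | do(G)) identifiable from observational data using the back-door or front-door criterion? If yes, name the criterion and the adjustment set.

P(V|do(G)): frontdoor, adjust for {N}.

desc(G)\{G}={N,V}; candidates ⊆ {A,K,M,Q}.
G↔V: latent back-door arc(s) into G.
size 0: {}; under {} G still reaches {M,V} ∋ V.
size 1: {A}, {K}, {M} …(+1); under {A} G still reaches {M,V} ∋ V.
size 2: {A,K}, {A,M}, {A,Q} …(+3); under {A,K} G still reaches {M,V} ∋ V.
G↔V cannot be blocked by any observed set — no back-door set.
{N}: (i) intercepts every directed G→V path; (ii) no back-door G→{N}; (iii) {G} blocks every back-door {N}→V. Front-door holds.
P(V|do(G)) = Σ_{N} P(N|G) Σ_{G'} P(V|N,G')P(G').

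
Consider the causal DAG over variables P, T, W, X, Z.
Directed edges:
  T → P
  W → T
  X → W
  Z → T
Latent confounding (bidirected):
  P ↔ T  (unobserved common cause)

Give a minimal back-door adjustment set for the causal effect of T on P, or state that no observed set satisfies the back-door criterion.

desc(T)\{T}={P}; candidates ⊆ {W,X,Z}.
T↔P: latent back-door arc(s) into T.
size 0: {}; under {} T still reaches {P,W,X,Z} ∋ P.
size 1: {W}, {X}, {Z}; under {W} T still reaches {P,Z} ∋ P.
size 2: {W,X}, {W,Z}, {X,Z}; under {W,X} T still reaches {P,Z} ∋ P.
T↔P cannot be blocked by any observed set — no back-door set.

T→P: no observed back-door set.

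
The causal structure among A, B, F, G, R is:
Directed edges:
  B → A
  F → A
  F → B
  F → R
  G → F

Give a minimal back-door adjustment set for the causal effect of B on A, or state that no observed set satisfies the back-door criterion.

B→A: minimal back-door set {F}.

desc(B)\{B}={A}; candidates ⊆ {F,G,R}.
size 0: {}; under {} B still reaches {A,F,G,R} ∋ A.
{F}: B⊥A given {F} in G with B→· removed — back-door holds.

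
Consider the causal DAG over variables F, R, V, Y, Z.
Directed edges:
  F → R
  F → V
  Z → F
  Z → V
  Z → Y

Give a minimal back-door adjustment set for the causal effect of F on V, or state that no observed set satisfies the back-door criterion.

desc(F)\{F}={R,V}; candidates ⊆ {Y,Z}.
size 0: {}; under {} F still reaches {V,Y,Z} ∋ V.
{Z}: F⊥V given {Z} in G with F→· removed — back-door holds.

F→V: minimal back-door set {Z}.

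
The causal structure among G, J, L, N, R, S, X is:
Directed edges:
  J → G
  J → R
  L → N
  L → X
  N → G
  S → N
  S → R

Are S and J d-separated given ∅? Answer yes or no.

Yes — S ⊥ J | ∅.

Bayes-Ball from S | ∅ reaches {G,N,R}.
J ∉ reach(S|∅) ⇒ S ⊥ J | ∅.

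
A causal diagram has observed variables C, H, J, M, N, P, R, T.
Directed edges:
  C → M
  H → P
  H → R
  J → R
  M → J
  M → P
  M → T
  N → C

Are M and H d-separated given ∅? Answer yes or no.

Bayes-Ball from M | ∅ reaches {C,J,N,P,R,T}.
H ∉ reach(M|∅) ⇒ M ⊥ H | ∅.

Yes — M ⊥ H | ∅.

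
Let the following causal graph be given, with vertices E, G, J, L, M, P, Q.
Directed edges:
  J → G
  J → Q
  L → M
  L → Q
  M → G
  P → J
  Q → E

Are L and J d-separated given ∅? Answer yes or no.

Bayes-Ball from L | ∅ reaches {E,G,M,Q}.
J ∉ reach(L|∅) ⇒ L ⊥ J | ∅.

Yes — L ⊥ J | ∅.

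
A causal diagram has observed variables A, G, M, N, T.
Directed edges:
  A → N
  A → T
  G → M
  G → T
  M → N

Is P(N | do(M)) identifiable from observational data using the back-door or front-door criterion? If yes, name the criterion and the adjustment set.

P(N|do(M)): backdoor, adjust for ∅.

desc(M)\{M}={N}; candidates ⊆ {A,G,T}.
∅: M⊥N given ∅ in G with M→· removed — back-door holds.
P(N|do(M)) = P(N|M) — no adjustment needed.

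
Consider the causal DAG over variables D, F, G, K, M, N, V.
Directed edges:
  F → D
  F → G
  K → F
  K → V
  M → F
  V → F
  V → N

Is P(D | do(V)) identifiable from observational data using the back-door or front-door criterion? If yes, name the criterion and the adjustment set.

desc(V)\{V}={D,F,G,N}; candidates ⊆ {K,M}.
size 0: {}; under {} V still reaches {D,F,G,K} ∋ D.
{K}: V⊥D given {K} in G with V→· removed — back-door holds.
P(D|do(V)) = Σ_{K} P(D|V,K)·P(K).

P(D|do(V)): backdoor, adjust for {K}.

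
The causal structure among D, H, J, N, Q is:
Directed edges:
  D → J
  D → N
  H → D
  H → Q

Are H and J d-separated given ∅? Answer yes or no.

Bayes-Ball from H | ∅ reaches {D,J,N,Q}.
J ∈ reach(H|∅) ⇒ H ⊥̸ J | ∅.

No — H and J are d-connected given ∅.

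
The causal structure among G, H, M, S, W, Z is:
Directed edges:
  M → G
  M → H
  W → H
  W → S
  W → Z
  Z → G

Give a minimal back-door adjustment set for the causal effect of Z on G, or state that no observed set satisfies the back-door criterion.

desc(Z)\{Z}={G}; candidates ⊆ {H,M,S,W}.
∅: Z⊥G given ∅ in G with Z→· removed — back-door holds.

Z→G: minimal back-door set ∅.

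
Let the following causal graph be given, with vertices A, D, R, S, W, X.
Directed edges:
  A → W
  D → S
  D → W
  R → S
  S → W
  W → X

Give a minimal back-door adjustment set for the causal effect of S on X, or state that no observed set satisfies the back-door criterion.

desc(S)\{S}={W,X}; candidates ⊆ {A,D,R}.
size 0: {}; under {} S still reaches {D,R,W,X} ∋ X.
{D}: S⊥X given {D} in G with S→· removed — back-door holds.

S→X: minimal back-door set {D}.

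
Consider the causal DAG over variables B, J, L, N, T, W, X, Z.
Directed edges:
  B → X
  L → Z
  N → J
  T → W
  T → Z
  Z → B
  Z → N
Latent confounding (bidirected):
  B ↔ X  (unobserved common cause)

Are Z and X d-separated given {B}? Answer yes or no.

No — Z and X are d-connected given {B}.

Bayes-Ball from Z | {B} reaches {J,L,N,T,W,X}.
X ∈ reach(Z|{B}) ⇒ Z ⊥̸ X | {B}.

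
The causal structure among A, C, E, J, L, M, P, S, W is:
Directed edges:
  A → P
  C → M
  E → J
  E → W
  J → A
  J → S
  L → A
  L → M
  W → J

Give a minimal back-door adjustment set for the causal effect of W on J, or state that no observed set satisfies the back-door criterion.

W→J: minimal back-door set {E}.

desc(W)\{W}={A,J,P,S}; candidates ⊆ {C,E,L,M}.
size 0: {}; under {} W still reaches {A,E,J,P,S} ∋ J.
{E}: W⊥J given {E} in G with W→· removed — back-door holds.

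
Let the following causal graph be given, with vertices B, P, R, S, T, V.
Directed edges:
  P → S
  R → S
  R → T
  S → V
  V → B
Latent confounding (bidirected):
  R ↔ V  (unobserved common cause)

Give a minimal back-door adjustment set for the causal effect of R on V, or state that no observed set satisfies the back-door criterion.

R→V: no observed back-door set.

desc(R)\{R}={B,S,T,V}; candidates ⊆ {P}.
R↔V: latent back-door arc(s) into R.
size 0: {}; under {} R still reaches {B,V} ∋ V.
size 1: {P}; under {P} R still reaches {B,V} ∋ V.
R↔V cannot be blocked by any observed set — no back-door set.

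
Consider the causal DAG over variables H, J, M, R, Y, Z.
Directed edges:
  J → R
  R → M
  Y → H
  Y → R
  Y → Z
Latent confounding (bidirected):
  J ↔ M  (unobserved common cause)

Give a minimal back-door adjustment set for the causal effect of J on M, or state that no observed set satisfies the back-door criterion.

desc(J)\{J}={M,R}; candidates ⊆ {H,Y,Z}.
J↔M: latent back-door arc(s) into J.
size 0: {}; under {} J still reaches {M} ∋ M.
size 1: {H}, {Y}, {Z}; under {H} J still reaches {M} ∋ M.
size 2: {H,Y}, {H,Z}, {Y,Z}; under {H,Y} J still reaches {M} ∋ M.
J↔M cannot be blocked by any observed set — no back-door set.

J→M: no observed back-door set.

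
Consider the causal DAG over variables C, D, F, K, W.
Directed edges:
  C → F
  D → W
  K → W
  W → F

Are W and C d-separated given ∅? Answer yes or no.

Yes — W ⊥ C | ∅.

Bayes-Ball from W | ∅ reaches {D,F,K}.
C ∉ reach(W|∅) ⇒ W ⊥ C | ∅.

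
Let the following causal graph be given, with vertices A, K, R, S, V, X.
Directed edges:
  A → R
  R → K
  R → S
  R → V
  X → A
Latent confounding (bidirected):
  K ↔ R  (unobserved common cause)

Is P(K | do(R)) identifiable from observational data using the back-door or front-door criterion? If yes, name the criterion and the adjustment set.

P(K|do(R)): not identifiable (no BD/FD set).

desc(R)\{R}={K,S,V}; candidates ⊆ {A,X}.
R↔K: latent back-door arc(s) into R.
size 0: {}; under {} R still reaches {A,K,X} ∋ K.
size 1: {A}, {X}; under {A} R still reaches {K} ∋ K.
size 2: {A,X}; under {A,X} R still reaches {K} ∋ K.
R↔K cannot be blocked by any observed set — no back-door set.
No mediator lies on a directed R→…→K path.
Neither criterion identifies P(K|do(R)) in this graph.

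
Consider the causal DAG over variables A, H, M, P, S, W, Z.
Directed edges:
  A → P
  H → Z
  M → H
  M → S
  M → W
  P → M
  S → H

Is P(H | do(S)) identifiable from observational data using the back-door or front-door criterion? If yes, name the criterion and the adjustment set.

desc(S)\{S}={H,Z}; candidates ⊆ {A,M,P,W}.
size 0: {}; under {} S still reaches {A,H,M,P,W,Z} ∋ H.
{M}: S⊥H given {M} in G with S→· removed — back-door holds.
P(H|do(S)) = Σ_{M} P(H|S,M)·P(M).

P(H|do(S)): backdoor, adjust for {M}.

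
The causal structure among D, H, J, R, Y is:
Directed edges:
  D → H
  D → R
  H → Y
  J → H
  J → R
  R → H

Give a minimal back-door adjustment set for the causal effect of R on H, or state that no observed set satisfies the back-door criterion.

desc(R)\{R}={H,Y}; candidates ⊆ {D,J}.
size 0: {}; under {} R still reaches {D,H,J,Y} ∋ H.
size 1: {D}, {J}; under {D} R still reaches {H,J,Y} ∋ H.
{D,J}: R⊥H given {D,J} in G with R→· removed — back-door holds.

R→H: minimal back-door set {D, J}.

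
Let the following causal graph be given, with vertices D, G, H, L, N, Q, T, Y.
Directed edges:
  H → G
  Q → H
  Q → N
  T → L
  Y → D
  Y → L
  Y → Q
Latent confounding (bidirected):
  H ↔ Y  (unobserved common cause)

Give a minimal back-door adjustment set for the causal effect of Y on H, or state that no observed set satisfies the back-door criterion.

Y→H: no observed back-door set.

desc(Y)\{Y}={D,G,H,L,N,Q}; candidates ⊆ {T}.
Y↔H: latent back-door arc(s) into Y.
size 0: {}; under {} Y still reaches {G,H} ∋ H.
size 1: {T}; under {T} Y still reaches {G,H} ∋ H.
Y↔H cannot be blocked by any observed set — no back-door set.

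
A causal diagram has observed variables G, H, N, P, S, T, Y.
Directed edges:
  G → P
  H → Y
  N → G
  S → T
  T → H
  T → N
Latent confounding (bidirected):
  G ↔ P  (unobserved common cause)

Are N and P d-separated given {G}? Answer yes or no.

Bayes-Ball from N | {G} reaches {H,P,S,T,Y}.
P ∈ reach(N|{G}) ⇒ N ⊥̸ P | {G}.

No — N and P are d-connected given {G}.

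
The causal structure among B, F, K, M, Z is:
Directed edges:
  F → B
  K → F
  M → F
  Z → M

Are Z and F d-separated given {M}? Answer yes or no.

Bayes-Ball from Z | {M} reaches ∅.
F ∉ reach(Z|{M}) ⇒ Z ⊥ F | {M}.

Yes — Z ⊥ F | {M}.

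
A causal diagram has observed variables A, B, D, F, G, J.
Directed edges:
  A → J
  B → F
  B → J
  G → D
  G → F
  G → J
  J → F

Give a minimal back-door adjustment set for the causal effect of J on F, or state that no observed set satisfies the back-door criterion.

desc(J)\{J}={F}; candidates ⊆ {A,B,D,G}.
size 0: {}; under {} J still reaches {A,B,D,F,G} ∋ F.
size 1: {A}, {B}, {D} …(+1); under {A} J still reaches {B,D,F,G} ∋ F.
{B,G}: J⊥F given {B,G} in G with J→· removed — back-door holds.

J→F: minimal back-door set {B, G}.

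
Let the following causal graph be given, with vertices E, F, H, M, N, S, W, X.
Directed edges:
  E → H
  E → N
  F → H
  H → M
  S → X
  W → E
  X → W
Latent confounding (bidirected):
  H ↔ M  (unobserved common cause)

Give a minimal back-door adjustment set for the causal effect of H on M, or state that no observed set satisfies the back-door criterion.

desc(H)\{H}={M}; candidates ⊆ {E,F,N,S,W,X}.
H↔M: latent back-door arc(s) into H.
size 0: {}; under {} H still reaches {E,F,M,N,S,W,X} ∋ M.
size 1: {E}, {F}, {N} …(+3); under {E} H still reaches {F,M} ∋ M.
size 2: {E,F}, {E,N}, {E,S} …(+12); under {E,F} H still reaches {M} ∋ M.
H↔M cannot be blocked by any observed set — no back-door set.

H→M: no observed back-door set.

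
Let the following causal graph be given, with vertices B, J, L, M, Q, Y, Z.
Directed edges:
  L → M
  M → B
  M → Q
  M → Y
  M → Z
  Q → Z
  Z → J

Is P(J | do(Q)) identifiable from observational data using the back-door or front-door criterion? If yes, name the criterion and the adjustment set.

desc(Q)\{Q}={J,Z}; candidates ⊆ {B,L,M,Y}.
size 0: {}; under {} Q still reaches {B,J,L,M,Y,Z} ∋ J.
{M}: Q⊥J given {M} in G with Q→· removed — back-door holds.
P(J|do(Q)) = Σ_{M} P(J|Q,M)·P(M).

P(J|do(Q)): backdoor, adjust for {M}.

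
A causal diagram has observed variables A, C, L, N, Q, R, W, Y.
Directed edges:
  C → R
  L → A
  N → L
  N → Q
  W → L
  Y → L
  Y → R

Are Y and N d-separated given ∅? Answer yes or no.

Bayes-Ball from Y | ∅ reaches {A,L,R}.
N ∉ reach(Y|∅) ⇒ Y ⊥ N | ∅.

Yes — Y ⊥ N | ∅.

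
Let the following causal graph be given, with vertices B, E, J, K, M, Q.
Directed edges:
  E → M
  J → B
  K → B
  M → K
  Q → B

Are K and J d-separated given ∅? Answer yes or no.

Yes — K ⊥ J | ∅.

Bayes-Ball from K | ∅ reaches {B,E,M}.
J ∉ reach(K|∅) ⇒ K ⊥ J | ∅.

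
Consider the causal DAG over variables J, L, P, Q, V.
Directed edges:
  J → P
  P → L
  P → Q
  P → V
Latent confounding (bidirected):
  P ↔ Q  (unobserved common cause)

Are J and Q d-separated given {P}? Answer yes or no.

Bayes-Ball from J | {P} reaches {Q}.
Q ∈ reach(J|{P}) ⇒ J ⊥̸ Q | {P}.

No — J and Q are d-connected given {P}.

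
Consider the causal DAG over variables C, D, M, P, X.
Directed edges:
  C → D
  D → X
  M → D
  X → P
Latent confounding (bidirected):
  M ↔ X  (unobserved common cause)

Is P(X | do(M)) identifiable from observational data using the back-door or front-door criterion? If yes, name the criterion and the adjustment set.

desc(M)\{M}={D,P,X}; candidates ⊆ {C}.
M↔X: latent back-door arc(s) into M.
size 0: {}; under {} M still reaches {P,X} ∋ X.
size 1: {C}; under {C} M still reaches {P,X} ∋ X.
M↔X cannot be blocked by any observed set — no back-door set.
{D}: (i) intercepts every directed M→X path; (ii) no back-door M→{D}; (iii) {M} blocks every back-door {D}→X. Front-door holds.
P(X|do(M)) = Σ_{D} P(D|M) Σ_{M'} P(X|D,M')P(M').

P(X|do(M)): frontdoor, adjust for {D}.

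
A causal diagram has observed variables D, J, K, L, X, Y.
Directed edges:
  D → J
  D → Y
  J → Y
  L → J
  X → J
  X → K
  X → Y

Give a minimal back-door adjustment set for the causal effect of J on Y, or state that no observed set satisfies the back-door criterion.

desc(J)\{J}={Y}; candidates ⊆ {D,K,L,X}.
size 0: {}; under {} J still reaches {D,K,L,X,Y} ∋ Y.
size 1: {D}, {K}, {L} …(+1); under {D} J still reaches {K,L,X,Y} ∋ Y.
{D,X}: J⊥Y given {D,X} in G with J→· removed — back-door holds.

J→Y: minimal back-door set {D, X}.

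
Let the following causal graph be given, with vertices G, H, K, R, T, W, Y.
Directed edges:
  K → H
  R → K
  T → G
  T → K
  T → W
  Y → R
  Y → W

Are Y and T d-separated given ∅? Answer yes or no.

Bayes-Ball from Y | ∅ reaches {H,K,R,W}.
T ∉ reach(Y|∅) ⇒ Y ⊥ T | ∅.

Yes — Y ⊥ T | ∅.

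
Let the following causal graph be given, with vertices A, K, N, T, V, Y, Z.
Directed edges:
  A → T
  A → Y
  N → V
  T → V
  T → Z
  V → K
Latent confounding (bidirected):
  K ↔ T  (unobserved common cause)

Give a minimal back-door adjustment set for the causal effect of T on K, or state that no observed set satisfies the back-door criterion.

T→K: no observed back-door set.

desc(T)\{T}={K,V,Z}; candidates ⊆ {A,N,Y}.
T↔K: latent back-door arc(s) into T.
size 0: {}; under {} T still reaches {A,K,Y} ∋ K.
size 1: {A}, {N}, {Y}; under {A} T still reaches {K} ∋ K.
size 2: {A,N}, {A,Y}, {N,Y}; under {A,N} T still reaches {K} ∋ K.
T↔K cannot be blocked by any observed set — no back-door set.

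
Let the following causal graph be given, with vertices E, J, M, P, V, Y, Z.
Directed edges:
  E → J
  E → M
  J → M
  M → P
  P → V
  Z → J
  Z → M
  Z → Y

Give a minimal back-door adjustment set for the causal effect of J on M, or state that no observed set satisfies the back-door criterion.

J→M: minimal back-door set {E, Z}.

desc(J)\{J}={M,P,V}; candidates ⊆ {E,Y,Z}.
size 0: {}; under {} J still reaches {E,M,P,V,Y,Z} ∋ M.
size 1: {E}, {Y}, {Z}; under {E} J still reaches {M,P,V,Y,Z} ∋ M.
{E,Z}: J⊥M given {E,Z} in G with J→· removed — back-door holds.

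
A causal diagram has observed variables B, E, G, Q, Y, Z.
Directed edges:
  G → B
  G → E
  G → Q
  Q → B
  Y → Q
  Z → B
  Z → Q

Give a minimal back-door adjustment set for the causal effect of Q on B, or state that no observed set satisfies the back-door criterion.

Q→B: minimal back-door set {G, Z}.

desc(Q)\{Q}={B}; candidates ⊆ {E,G,Y,Z}.
size 0: {}; under {} Q still reaches {B,E,G,Y,Z} ∋ B.
size 1: {E}, {G}, {Y} …(+1); under {E} Q still reaches {B,G,Y,Z} ∋ B.
{G,Z}: Q⊥B given {G,Z} in G with Q→· removed — back-door holds.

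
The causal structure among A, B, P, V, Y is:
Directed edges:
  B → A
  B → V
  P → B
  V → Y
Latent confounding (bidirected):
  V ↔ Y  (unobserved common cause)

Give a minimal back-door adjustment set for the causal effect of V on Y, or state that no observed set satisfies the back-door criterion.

desc(V)\{V}={Y}; candidates ⊆ {A,B,P}.
V↔Y: latent back-door arc(s) into V.
size 0: {}; under {} V still reaches {A,B,P,Y} ∋ Y.
size 1: {A}, {B}, {P}; under {A} V still reaches {B,P,Y} ∋ Y.
size 2: {A,B}, {A,P}, {B,P}; under {A,B} V still reaches {Y} ∋ Y.
V↔Y cannot be blocked by any observed set — no back-door set.

V→Y: no observed back-door set.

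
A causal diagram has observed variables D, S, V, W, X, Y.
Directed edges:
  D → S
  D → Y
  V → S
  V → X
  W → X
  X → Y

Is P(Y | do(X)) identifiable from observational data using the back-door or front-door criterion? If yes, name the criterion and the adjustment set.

P(Y|do(X)): backdoor, adjust for ∅.

desc(X)\{X}={Y}; candidates ⊆ {D,S,V,W}.
∅: X⊥Y given ∅ in G with X→· removed — back-door holds.
P(Y|do(X)) = P(Y|X) — no adjustment needed.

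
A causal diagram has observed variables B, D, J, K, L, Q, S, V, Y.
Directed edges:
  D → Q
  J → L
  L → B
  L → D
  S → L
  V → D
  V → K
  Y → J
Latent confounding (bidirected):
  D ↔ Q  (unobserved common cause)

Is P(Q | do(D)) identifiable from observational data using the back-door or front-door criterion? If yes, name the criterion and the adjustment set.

P(Q|do(D)): not identifiable (no BD/FD set).

desc(D)\{D}={Q}; candidates ⊆ {B,J,K,L,S,V,Y}.
D↔Q: latent back-door arc(s) into D.
size 0: {}; under {} D still reaches {B,J,K,L,Q,S,V,Y} ∋ Q.
size 1: {B}, {J}, {K} …(+4); under {B} D still reaches {J,K,L,Q,S,V,Y} ∋ Q.
size 2: {B,J}, {B,K}, {B,L} …(+18); under {B,J} D still reaches {K,L,Q,S,V} ∋ Q.
D↔Q cannot be blocked by any observed set — no back-door set.
No mediator lies on a directed D→…→Q path.
Neither criterion identifies P(Q|do(D)) in this graph.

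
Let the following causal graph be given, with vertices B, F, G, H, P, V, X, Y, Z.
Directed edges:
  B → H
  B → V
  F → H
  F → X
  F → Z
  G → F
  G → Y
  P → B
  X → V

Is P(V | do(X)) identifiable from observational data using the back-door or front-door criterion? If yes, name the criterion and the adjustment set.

P(V|do(X)): backdoor, adjust for ∅.

desc(X)\{X}={V}; candidates ⊆ {B,F,G,H,P,Y,Z}.
∅: X⊥V given ∅ in G with X→· removed — back-door holds.
P(V|do(X)) = P(V|X) — no adjustment needed.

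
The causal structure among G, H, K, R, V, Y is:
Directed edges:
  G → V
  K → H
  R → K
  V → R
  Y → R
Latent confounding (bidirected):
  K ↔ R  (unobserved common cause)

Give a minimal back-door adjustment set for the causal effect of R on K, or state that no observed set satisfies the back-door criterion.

R→K: no observed back-door set.

desc(R)\{R}={H,K}; candidates ⊆ {G,V,Y}.
R↔K: latent back-door arc(s) into R.
size 0: {}; under {} R still reaches {G,H,K,V,Y} ∋ K.
size 1: {G}, {V}, {Y}; under {G} R still reaches {H,K,V,Y} ∋ K.
size 2: {G,V}, {G,Y}, {V,Y}; under {G,V} R still reaches {H,K,Y} ∋ K.
R↔K cannot be blocked by any observed set — no back-door set.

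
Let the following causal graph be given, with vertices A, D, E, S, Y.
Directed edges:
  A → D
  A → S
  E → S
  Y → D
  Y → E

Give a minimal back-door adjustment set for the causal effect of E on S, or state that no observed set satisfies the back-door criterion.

E→S: minimal back-door set ∅.

desc(E)\{E}={S}; candidates ⊆ {A,D,Y}.
∅: E⊥S given ∅ in G with E→· removed — back-door holds.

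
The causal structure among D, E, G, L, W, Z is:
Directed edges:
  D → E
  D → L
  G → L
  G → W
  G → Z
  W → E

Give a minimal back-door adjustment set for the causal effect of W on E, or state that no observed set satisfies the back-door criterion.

desc(W)\{W}={E}; candidates ⊆ {D,G,L,Z}.
∅: W⊥E given ∅ in G with W→· removed — back-door holds.

W→E: minimal back-door set ∅.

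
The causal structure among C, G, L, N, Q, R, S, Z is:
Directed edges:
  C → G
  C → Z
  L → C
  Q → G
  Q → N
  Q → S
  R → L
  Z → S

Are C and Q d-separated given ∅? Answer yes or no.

Yes — C ⊥ Q | ∅.

Bayes-Ball from C | ∅ reaches {G,L,R,S,Z}.
Q ∉ reach(C|∅) ⇒ C ⊥ Q | ∅.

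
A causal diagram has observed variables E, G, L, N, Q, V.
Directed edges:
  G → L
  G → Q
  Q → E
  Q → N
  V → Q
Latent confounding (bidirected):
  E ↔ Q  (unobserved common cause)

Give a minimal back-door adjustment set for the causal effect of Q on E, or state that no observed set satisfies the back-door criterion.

desc(Q)\{Q}={E,N}; candidates ⊆ {G,L,V}.
Q↔E: latent back-door arc(s) into Q.
size 0: {}; under {} Q still reaches {E,G,L,V} ∋ E.
size 1: {G}, {L}, {V}; under {G} Q still reaches {E,V} ∋ E.
size 2: {G,L}, {G,V}, {L,V}; under {G,L} Q still reaches {E,V} ∋ E.
Q↔E cannot be blocked by any observed set — no back-door set.

Q→E: no observed back-door set.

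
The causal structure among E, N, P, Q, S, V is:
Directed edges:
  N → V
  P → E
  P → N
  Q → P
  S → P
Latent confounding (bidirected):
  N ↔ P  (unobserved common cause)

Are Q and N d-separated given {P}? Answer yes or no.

Bayes-Ball from Q | {P} reaches {N,S,V}.
N ∈ reach(Q|{P}) ⇒ Q ⊥̸ N | {P}.

No — Q and N are d-connected given {P}.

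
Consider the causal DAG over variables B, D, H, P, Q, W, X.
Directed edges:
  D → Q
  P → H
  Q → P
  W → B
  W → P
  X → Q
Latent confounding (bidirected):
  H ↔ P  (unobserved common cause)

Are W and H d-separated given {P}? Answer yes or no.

Bayes-Ball from W | {P} reaches {B,D,H,Q,X}.
H ∈ reach(W|{P}) ⇒ W ⊥̸ H | {P}.

No — W and H are d-connected given {P}.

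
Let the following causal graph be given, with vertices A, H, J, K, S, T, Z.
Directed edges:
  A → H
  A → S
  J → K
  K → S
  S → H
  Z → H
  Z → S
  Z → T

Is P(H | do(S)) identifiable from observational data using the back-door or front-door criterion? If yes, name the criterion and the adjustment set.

desc(S)\{S}={H}; candidates ⊆ {A,J,K,T,Z}.
size 0: {}; under {} S still reaches {A,H,J,K,T,Z} ∋ H.
size 1: {A}, {J}, {K} …(+2); under {A} S still reaches {H,J,K,T,Z} ∋ H.
{A,Z}: S⊥H given {A,Z} in G with S→· removed — back-door holds.
P(H|do(S)) = Σ_{A,Z} P(H|S,A,Z)·P(A,Z).

P(H|do(S)): backdoor, adjust for {A, Z}.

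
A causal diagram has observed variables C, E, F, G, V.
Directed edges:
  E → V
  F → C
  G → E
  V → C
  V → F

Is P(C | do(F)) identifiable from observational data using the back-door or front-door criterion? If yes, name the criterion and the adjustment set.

P(C|do(F)): backdoor, adjust for {V}.

desc(F)\{F}={C}; candidates ⊆ {E,G,V}.
size 0: {}; under {} F still reaches {C,E,G,V} ∋ C.
{V}: F⊥C given {V} in G with F→· removed — back-door holds.
P(C|do(F)) = Σ_{V} P(C|F,V)·P(V).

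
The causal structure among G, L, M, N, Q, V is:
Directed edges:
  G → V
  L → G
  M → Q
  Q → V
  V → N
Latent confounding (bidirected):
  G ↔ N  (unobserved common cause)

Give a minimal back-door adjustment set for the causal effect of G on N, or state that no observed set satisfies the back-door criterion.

G→N: no observed back-door set.

desc(G)\{G}={N,V}; candidates ⊆ {L,M,Q}.
G↔N: latent back-door arc(s) into G.
size 0: {}; under {} G still reaches {L,N} ∋ N.
size 1: {L}, {M}, {Q}; under {L} G still reaches {N} ∋ N.
size 2: {L,M}, {L,Q}, {M,Q}; under {L,M} G still reaches {N} ∋ N.
G↔N cannot be blocked by any observed set — no back-door set.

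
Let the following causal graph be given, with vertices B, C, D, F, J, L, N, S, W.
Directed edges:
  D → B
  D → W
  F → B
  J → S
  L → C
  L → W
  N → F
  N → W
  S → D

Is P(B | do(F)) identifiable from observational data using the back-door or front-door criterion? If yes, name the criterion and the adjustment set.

desc(F)\{F}={B}; candidates ⊆ {C,D,J,L,N,S,W}.
∅: F⊥B given ∅ in G with F→· removed — back-door holds.
P(B|do(F)) = P(B|F) — no adjustment needed.

P(B|do(F)): backdoor, adjust for ∅.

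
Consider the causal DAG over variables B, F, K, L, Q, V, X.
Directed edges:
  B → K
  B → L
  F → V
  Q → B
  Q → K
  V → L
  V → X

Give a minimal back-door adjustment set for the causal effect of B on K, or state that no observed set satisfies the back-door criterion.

B→K: minimal back-door set {Q}.

desc(B)\{B}={K,L}; candidates ⊆ {F,Q,V,X}.
size 0: {}; under {} B still reaches {K,Q} ∋ K.
{Q}: B⊥K given {Q} in G with B→· removed — back-door holds.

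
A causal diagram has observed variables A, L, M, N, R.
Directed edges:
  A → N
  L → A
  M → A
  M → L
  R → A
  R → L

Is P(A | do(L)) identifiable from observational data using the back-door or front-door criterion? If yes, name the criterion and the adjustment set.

P(A|do(L)): backdoor, adjust for {M, R}.

desc(L)\{L}={A,N}; candidates ⊆ {M,R}.
size 0: {}; under {} L still reaches {A,M,N,R} ∋ A.
size 1: {M}, {R}; under {M} L still reaches {A,N,R} ∋ A.
{M,R}: L⊥A given {M,R} in G with L→· removed — back-door holds.
P(A|do(L)) = Σ_{M,R} P(A|L,M,R)·P(M,R).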